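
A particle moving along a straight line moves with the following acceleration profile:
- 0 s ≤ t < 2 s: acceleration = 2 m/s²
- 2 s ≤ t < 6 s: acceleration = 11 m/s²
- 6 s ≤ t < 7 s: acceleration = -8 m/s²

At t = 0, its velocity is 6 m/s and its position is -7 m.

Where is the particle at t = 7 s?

187 m

On each constant-a segment, Δv = aΔt and Δx = v₀Δt + ½aΔt²; chain segment to segment.
0–2 s: v starts 6 m/s; Δx = 6·2 + ½·2·2² = 16 m; v ends 10 m/s.
2–6 s: v starts 10 m/s; Δx = 10·4 + ½·11·4² = 128 m; v ends 54 m/s.
6–7 s: v starts 54 m/s; Δx = 54·1 + ½·-8·1² = 50 m; v ends 46 m/s.
x(7) = -7 + Σ Δx = 187 m.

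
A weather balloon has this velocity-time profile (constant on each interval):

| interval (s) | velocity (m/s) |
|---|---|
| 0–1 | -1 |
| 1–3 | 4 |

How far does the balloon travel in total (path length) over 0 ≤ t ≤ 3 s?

Total distance travelled is ∫|v| dt — sum the magnitudes of each area piece.
0–1 s: |-1| × 1 = 1 m
1–3 s: |4| × 2 = 8 m
Total distance = 9 m

9 m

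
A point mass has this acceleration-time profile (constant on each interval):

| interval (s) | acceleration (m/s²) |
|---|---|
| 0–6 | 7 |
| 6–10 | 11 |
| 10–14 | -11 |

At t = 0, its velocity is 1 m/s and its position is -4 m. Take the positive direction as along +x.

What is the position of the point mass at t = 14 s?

648 m

On each constant-a segment, Δv = aΔt and Δx = v₀Δt + ½aΔt²; chain segment to segment.
0–6 s: v starts 1 m/s; Δx = 1·6 + ½·7·6² = 132 m; v ends 43 m/s.
6–10 s: v starts 43 m/s; Δx = 43·4 + ½·11·4² = 260 m; v ends 87 m/s.
10–14 s: v starts 87 m/s; Δx = 87·4 + ½·-11·4² = 260 m; v ends 43 m/s.
x(14) = -4 + Σ Δx = 648 m.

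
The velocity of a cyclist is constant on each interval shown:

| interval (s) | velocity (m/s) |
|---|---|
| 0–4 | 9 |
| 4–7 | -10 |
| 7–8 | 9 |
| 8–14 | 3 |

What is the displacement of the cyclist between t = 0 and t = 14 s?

Displacement is the signed area under the v-t curve.
0–4 s: 9 × 4 = 36 m
4–7 s: -10 × 3 = -30 m
7–8 s: 9 × 1 = 9 m
8–14 s: 3 × 6 = 18 m
Net displacement = 33 m

33 m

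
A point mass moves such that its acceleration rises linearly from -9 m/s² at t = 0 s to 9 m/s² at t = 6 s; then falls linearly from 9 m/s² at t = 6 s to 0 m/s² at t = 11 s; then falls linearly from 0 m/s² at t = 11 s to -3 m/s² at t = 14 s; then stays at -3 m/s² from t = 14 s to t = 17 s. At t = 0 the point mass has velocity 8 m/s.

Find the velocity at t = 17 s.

17 m/s

Δv equals the area under the a-t graph; then v = v₀ + Δv.
0–6 s: ½(-9 + 9)(6) = 0 m/s
6–11 s: ½(9 + 0)(5) = 22.5 m/s
11–14 s: ½(0 + -3)(3) = -4.5 m/s
14–17 s: -3 × 3 = -9 m/s
Δv = 9 m/s, so v(17) = 8 + (9) = 17 m/s.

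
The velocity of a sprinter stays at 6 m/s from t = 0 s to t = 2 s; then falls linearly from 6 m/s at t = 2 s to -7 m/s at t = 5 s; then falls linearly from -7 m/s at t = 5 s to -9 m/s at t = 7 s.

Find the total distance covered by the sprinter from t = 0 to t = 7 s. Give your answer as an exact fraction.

Total distance travelled is ∫|v| dt — sum the magnitudes of each area piece.
0–2 s: |6| × 2 = 12 m
2–5 s: v = 0 at t = 44/13 s; triangle areas 54/13 + 147/26 = 255/26 m
5–7 s: |½(-7 + -9)(2)| = 16 m
Total distance = 983/26 m

983/26 m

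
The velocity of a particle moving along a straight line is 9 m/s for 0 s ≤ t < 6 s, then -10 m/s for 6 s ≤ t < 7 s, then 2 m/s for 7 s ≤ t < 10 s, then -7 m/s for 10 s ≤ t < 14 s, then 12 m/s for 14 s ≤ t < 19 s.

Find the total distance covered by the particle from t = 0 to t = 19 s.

158 m

Total distance travelled is ∫|v| dt — sum the magnitudes of each area piece.
0–6 s: |9| × 6 = 54 m
6–7 s: |-10| × 1 = 10 m
7–10 s: |2| × 3 = 6 m
10–14 s: |-7| × 4 = 28 m
14–19 s: |12| × 5 = 60 m
Total distance = 158 m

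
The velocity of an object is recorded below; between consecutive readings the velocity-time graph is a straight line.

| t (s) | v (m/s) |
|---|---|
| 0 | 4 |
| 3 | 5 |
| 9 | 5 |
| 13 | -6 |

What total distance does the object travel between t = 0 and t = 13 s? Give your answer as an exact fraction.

Distance (not displacement) is the total path length: add the absolute areas under v-t.
0–3 s: |½(4 + 5)(3)| = 13.5 m
3–9 s: |5| × 6 = 30 m
9–13 s: v = 0 at t = 119/11 s; triangle areas 50/11 + 72/11 = 122/11 m
Total distance = 1201/22 m

1201/22 m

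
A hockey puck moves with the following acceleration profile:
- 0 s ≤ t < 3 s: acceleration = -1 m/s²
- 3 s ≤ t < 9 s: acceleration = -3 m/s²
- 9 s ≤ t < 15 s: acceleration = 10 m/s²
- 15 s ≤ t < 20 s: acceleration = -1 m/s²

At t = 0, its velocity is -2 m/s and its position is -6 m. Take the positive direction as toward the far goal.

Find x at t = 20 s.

114 m

On each constant-a segment, Δv = aΔt and Δx = v₀Δt + ½aΔt²; chain segment to segment.
0–3 s: v starts -2 m/s; Δx = -2·3 + ½·-1·3² = -10.5 m; v ends -5 m/s.
3–9 s: v starts -5 m/s; Δx = -5·6 + ½·-3·6² = -84 m; v ends -23 m/s.
9–15 s: v starts -23 m/s; Δx = -23·6 + ½·10·6² = 42 m; v ends 37 m/s.
15–20 s: v starts 37 m/s; Δx = 37·5 + ½·-1·5² = 172.5 m; v ends 32 m/s.
x(20) = -6 + Σ Δx = 114 m.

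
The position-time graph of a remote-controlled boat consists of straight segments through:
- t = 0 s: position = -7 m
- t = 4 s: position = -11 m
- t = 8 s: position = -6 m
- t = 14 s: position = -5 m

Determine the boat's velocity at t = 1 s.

-1 m/s

Velocity is the slope of the x-t graph on 0–4 s: (-11 − -7)/(4 − 0) = -1 m/s.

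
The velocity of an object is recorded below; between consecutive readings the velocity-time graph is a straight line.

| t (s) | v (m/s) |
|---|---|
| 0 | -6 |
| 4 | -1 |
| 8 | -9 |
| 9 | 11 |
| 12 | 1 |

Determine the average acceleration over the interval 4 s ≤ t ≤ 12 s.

Average acceleration = Δv/Δt = (1 − -1)/(12 − 4) = 0.25 m/s².

0.25 m/s²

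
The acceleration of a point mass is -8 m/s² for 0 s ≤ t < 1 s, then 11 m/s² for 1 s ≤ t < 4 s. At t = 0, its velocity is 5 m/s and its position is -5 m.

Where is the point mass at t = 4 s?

On each constant-a segment, Δv = aΔt and Δx = v₀Δt + ½aΔt²; chain segment to segment.
0–1 s: v starts 5 m/s; Δx = 5·1 + ½·-8·1² = 1 m; v ends -3 m/s.
1–4 s: v starts -3 m/s; Δx = -3·3 + ½·11·3² = 40.5 m; v ends 30 m/s.
x(4) = -5 + Σ Δx = 36.5 m.

36.5 m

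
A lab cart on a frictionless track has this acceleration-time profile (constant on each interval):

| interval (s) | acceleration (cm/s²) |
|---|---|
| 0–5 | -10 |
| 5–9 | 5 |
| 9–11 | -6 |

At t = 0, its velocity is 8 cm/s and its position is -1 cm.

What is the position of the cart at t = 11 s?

On each constant-a segment, Δv = aΔt and Δx = v₀Δt + ½aΔt²; chain segment to segment.
0–5 s: v starts 8 cm/s; Δx = 8·5 + ½·-10·5² = -85 cm; v ends -42 cm/s.
5–9 s: v starts -42 cm/s; Δx = -42·4 + ½·5·4² = -128 cm; v ends -22 cm/s.
9–11 s: v starts -22 cm/s; Δx = -22·2 + ½·-6·2² = -56 cm; v ends -34 cm/s.
x(11) = -1 + Σ Δx = -270 cm.

-270 cm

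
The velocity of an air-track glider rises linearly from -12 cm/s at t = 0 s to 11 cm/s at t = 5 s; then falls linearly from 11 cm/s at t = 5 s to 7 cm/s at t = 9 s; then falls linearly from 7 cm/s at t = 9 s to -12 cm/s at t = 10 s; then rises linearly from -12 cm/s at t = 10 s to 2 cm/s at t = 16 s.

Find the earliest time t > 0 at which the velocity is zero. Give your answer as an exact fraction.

v changes sign on 0–5 s (from -12 to 11); the graph is linear there, so v = 0 at t = 0 + (12)·(5 − 0)/(11 − -12) = 60/23 s.

t = 60/23 s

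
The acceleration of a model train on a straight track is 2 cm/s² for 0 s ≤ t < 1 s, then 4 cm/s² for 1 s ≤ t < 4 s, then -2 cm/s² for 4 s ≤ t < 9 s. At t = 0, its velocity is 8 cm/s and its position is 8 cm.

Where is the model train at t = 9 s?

On each constant-a segment, Δv = aΔt and Δx = v₀Δt + ½aΔt²; chain segment to segment.
0–1 s: v starts 8 cm/s; Δx = 8·1 + ½·2·1² = 9 cm; v ends 10 cm/s.
1–4 s: v starts 10 cm/s; Δx = 10·3 + ½·4·3² = 48 cm; v ends 22 cm/s.
4–9 s: v starts 22 cm/s; Δx = 22·5 + ½·-2·5² = 85 cm; v ends 12 cm/s.
x(9) = 8 + Σ Δx = 150 cm.

150 cm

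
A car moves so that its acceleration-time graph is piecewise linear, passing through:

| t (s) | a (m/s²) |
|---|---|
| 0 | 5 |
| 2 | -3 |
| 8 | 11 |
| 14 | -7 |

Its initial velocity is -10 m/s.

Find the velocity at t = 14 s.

Δv equals the area under the a-t graph; then v = v₀ + Δv.
0–2 s: ½(5 + -3)(2) = 2 m/s
2–8 s: ½(-3 + 11)(6) = 24 m/s
8–14 s: ½(11 + -7)(6) = 12 m/s
Δv = 38 m/s, so v(14) = -10 + (38) = 28 m/s.

28 m/s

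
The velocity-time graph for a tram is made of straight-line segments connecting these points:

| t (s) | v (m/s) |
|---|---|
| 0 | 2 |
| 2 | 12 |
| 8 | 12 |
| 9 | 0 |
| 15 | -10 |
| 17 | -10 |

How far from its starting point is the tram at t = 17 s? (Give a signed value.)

42 m

Net displacement equals the area under the velocity-time graph (areas below the axis count negative).
0–2 s: ½(2 + 12)(2) = 14 m
2–8 s: 12 × 6 = 72 m
8–9 s: ½(12 + 0)(1) = 6 m
9–15 s: ½(0 + -10)(6) = -30 m
15–17 s: -10 × 2 = -20 m
Net displacement = 42 m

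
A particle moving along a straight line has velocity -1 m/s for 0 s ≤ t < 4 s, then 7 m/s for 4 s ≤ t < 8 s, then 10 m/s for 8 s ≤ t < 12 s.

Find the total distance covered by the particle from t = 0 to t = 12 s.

Total distance travelled is ∫|v| dt — sum the magnitudes of each area piece.
0–4 s: |-1| × 4 = 4 m
4–8 s: |7| × 4 = 28 m
8–12 s: |10| × 4 = 40 m
Total distance = 72 m

72 m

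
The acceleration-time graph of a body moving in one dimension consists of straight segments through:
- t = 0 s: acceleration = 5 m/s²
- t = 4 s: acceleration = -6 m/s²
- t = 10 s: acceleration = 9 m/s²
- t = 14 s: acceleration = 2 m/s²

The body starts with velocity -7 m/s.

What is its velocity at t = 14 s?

22 m/s

Δv equals the area under the a-t graph; then v = v₀ + Δv.
0–4 s: ½(5 + -6)(4) = -2 m/s
4–10 s: ½(-6 + 9)(6) = 9 m/s
10–14 s: ½(9 + 2)(4) = 22 m/s
Δv = 29 m/s, so v(14) = -7 + (29) = 22 m/s.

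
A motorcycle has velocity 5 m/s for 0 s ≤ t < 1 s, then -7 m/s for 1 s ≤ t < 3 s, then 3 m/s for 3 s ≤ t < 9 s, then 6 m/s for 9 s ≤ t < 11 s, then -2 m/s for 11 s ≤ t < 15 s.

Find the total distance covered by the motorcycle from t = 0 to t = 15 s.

57 m

Total distance travelled is ∫|v| dt — sum the magnitudes of each area piece.
0–1 s: |5| × 1 = 5 m
1–3 s: |-7| × 2 = 14 m
3–9 s: |3| × 6 = 18 m
9–11 s: |6| × 2 = 12 m
11–15 s: |-2| × 4 = 8 m
Total distance = 57 m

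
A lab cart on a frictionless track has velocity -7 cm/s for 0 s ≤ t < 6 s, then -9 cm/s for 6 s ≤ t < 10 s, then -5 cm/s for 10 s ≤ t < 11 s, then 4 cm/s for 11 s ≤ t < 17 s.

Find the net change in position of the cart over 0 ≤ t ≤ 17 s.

Net displacement equals the area under the velocity-time graph (areas below the axis count negative).
0–6 s: -7 × 6 = -42 cm
6–10 s: -9 × 4 = -36 cm
10–11 s: -5 × 1 = -5 cm
11–17 s: 4 × 6 = 24 cm
Net displacement = -59 cm

-59 cm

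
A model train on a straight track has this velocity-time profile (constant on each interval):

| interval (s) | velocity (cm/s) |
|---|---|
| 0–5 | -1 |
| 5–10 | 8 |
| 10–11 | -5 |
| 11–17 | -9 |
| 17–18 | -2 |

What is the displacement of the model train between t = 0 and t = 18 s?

-26 cm

Displacement is the signed area under the v-t curve.
0–5 s: -1 × 5 = -5 cm
5–10 s: 8 × 5 = 40 cm
10–11 s: -5 × 1 = -5 cm
11–17 s: -9 × 6 = -54 cm
17–18 s: -2 × 1 = -2 cm
Net displacement = -26 cm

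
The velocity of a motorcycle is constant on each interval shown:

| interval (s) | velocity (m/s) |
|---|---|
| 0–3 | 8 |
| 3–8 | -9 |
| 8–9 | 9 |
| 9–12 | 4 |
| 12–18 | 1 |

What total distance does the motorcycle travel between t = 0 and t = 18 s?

96 m

Total distance travelled is ∫|v| dt — sum the magnitudes of each area piece.
0–3 s: |8| × 3 = 24 m
3–8 s: |-9| × 5 = 45 m
8–9 s: |9| × 1 = 9 m
9–12 s: |4| × 3 = 12 m
12–18 s: |1| × 6 = 6 m
Total distance = 96 m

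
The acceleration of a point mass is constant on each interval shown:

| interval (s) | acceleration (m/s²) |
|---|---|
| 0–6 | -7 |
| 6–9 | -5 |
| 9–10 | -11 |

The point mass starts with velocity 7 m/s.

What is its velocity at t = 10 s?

-61 m/s

Δv equals the area under the a-t graph; then v = v₀ + Δv.
0–6 s: -7 × 6 = -42 m/s
6–9 s: -5 × 3 = -15 m/s
9–10 s: -11 × 1 = -11 m/s
Δv = -68 m/s, so v(10) = 7 + (-68) = -61 m/s.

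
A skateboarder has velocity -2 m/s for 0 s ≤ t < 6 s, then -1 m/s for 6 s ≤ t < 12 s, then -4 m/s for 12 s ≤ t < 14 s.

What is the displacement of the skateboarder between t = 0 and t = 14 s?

Net displacement equals the area under the velocity-time graph (areas below the axis count negative).
0–6 s: -2 × 6 = -12 m
6–12 s: -1 × 6 = -6 m
12–14 s: -4 × 2 = -8 m
Net displacement = -26 m

-26 m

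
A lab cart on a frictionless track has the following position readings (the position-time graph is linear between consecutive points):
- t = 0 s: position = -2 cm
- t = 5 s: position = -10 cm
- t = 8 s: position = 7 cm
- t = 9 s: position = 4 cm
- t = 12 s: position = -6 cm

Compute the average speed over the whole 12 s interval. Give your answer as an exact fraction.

Average speed = (total path length)/(elapsed time); on a piecewise-linear x-t graph the path length is Σ|Δx|.
0–5 s: |Δx| = |-10 − -2| = 8 cm
5–8 s: |Δx| = |7 − -10| = 17 cm
8–9 s: |Δx| = |4 − 7| = 3 cm
9–12 s: |Δx| = |-6 − 4| = 10 cm
Total path = 38 cm; average speed = 38/12 = 19/6 cm/s.

19/6 cm/s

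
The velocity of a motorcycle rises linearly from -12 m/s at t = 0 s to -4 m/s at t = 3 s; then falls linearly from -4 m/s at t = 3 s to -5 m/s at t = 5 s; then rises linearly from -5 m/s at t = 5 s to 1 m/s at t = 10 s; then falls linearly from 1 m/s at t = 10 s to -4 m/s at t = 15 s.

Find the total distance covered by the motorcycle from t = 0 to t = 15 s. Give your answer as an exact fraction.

157/3 m

Distance (not displacement) is the total path length: add the absolute areas under v-t.
0–3 s: |½(-12 + -4)(3)| = 24 m
3–5 s: |½(-4 + -5)(2)| = 9 m
5–10 s: v = 0 at t = 55/6 s; triangle areas 125/12 + 5/12 = 65/6 m
10–15 s: v = 0 at t = 11 s; triangle areas 0.5 + 8 = 8.5 m
Total distance = 157/3 m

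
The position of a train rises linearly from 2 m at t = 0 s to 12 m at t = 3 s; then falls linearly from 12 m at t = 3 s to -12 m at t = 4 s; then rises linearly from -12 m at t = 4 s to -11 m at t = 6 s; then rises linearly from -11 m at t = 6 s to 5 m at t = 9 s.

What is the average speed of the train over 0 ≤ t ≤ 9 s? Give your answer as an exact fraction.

17/3 m/s

Average speed = (total path length)/(elapsed time); on a piecewise-linear x-t graph the path length is Σ|Δx|.
0–3 s: |Δx| = |12 − 2| = 10 m
3–4 s: |Δx| = |-12 − 12| = 24 m
4–6 s: |Δx| = |-11 − -12| = 1 m
6–9 s: |Δx| = |5 − -11| = 16 m
Total path = 51 m; average speed = 51/9 = 17/3 m/s.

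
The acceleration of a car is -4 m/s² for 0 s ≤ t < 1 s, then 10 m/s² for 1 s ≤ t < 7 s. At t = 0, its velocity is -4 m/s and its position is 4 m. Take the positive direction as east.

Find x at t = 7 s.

130 m

On each constant-a segment, Δv = aΔt and Δx = v₀Δt + ½aΔt²; chain segment to segment.
0–1 s: v starts -4 m/s; Δx = -4·1 + ½·-4·1² = -6 m; v ends -8 m/s.
1–7 s: v starts -8 m/s; Δx = -8·6 + ½·10·6² = 132 m; v ends 52 m/s.
x(7) = 4 + Σ Δx = 130 m.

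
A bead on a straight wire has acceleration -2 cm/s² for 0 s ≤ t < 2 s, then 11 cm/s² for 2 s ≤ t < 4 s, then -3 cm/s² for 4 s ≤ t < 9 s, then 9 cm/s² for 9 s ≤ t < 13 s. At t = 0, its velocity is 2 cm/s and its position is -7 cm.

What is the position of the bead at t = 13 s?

165.5 cm

On each constant-a segment, Δv = aΔt and Δx = v₀Δt + ½aΔt²; chain segment to segment.
0–2 s: v starts 2 cm/s; Δx = 2·2 + ½·-2·2² = 0 cm; v ends -2 cm/s.
2–4 s: v starts -2 cm/s; Δx = -2·2 + ½·11·2² = 18 cm; v ends 20 cm/s.
4–9 s: v starts 20 cm/s; Δx = 20·5 + ½·-3·5² = 62.5 cm; v ends 5 cm/s.
9–13 s: v starts 5 cm/s; Δx = 5·4 + ½·9·4² = 92 cm; v ends 41 cm/s.
x(13) = -7 + Σ Δx = 165.5 cm.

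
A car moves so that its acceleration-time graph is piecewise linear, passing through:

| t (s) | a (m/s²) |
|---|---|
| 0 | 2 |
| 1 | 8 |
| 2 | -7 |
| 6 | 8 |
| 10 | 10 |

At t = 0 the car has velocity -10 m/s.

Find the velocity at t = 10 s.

Δv equals the area under the a-t graph; then v = v₀ + Δv.
0–1 s: ½(2 + 8)(1) = 5 m/s
1–2 s: ½(8 + -7)(1) = 0.5 m/s
2–6 s: ½(-7 + 8)(4) = 2 m/s
6–10 s: ½(8 + 10)(4) = 36 m/s
Δv = 43.5 m/s, so v(10) = -10 + (43.5) = 33.5 m/s.

33.5 m/s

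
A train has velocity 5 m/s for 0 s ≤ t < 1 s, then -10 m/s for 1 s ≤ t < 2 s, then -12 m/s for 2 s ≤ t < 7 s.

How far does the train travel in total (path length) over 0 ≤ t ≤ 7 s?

Total distance travelled is ∫|v| dt — sum the magnitudes of each area piece.
0–1 s: |5| × 1 = 5 m
1–2 s: |-10| × 1 = 10 m
2–7 s: |-12| × 5 = 60 m
Total distance = 75 m

75 m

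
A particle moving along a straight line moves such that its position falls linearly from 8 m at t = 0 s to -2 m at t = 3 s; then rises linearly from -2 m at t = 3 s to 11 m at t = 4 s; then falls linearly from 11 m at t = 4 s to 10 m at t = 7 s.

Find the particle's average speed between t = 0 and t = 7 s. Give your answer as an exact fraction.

Average speed = (total path length)/(elapsed time); on a piecewise-linear x-t graph the path length is Σ|Δx|.
0–3 s: |Δx| = |-2 − 8| = 10 m
3–4 s: |Δx| = |11 − -2| = 13 m
4–7 s: |Δx| = |10 − 11| = 1 m
Total path = 24 m; average speed = 24/7 = 24/7 m/s.

24/7 m/s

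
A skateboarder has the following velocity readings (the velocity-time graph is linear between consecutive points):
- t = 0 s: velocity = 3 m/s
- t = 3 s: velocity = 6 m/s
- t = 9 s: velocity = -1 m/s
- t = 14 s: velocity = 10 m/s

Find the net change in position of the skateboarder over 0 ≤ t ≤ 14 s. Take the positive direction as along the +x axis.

51 m

Net displacement equals the area under the velocity-time graph (areas below the axis count negative).
0–3 s: ½(3 + 6)(3) = 13.5 m
3–9 s: ½(6 + -1)(6) = 15 m
9–14 s: ½(-1 + 10)(5) = 22.5 m
Net displacement = 51 m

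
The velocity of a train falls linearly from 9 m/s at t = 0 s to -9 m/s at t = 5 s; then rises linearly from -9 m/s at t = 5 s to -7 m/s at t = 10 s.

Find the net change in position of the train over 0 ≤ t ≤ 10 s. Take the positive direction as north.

Displacement is the signed area under the v-t curve.
0–5 s: ½(9 + -9)(5) = 0 m
5–10 s: ½(-9 + -7)(5) = -40 m
Net displacement = -40 m

-40 m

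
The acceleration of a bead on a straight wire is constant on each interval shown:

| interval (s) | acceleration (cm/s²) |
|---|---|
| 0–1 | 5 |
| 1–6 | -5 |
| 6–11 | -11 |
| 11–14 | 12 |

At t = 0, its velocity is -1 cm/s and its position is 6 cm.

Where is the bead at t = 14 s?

-451.5 cm

On each constant-a segment, Δv = aΔt and Δx = v₀Δt + ½aΔt²; chain segment to segment.
0–1 s: v starts -1 cm/s; Δx = -1·1 + ½·5·1² = 1.5 cm; v ends 4 cm/s.
1–6 s: v starts 4 cm/s; Δx = 4·5 + ½·-5·5² = -42.5 cm; v ends -21 cm/s.
6–11 s: v starts -21 cm/s; Δx = -21·5 + ½·-11·5² = -242.5 cm; v ends -76 cm/s.
11–14 s: v starts -76 cm/s; Δx = -76·3 + ½·12·3² = -174 cm; v ends -40 cm/s.
x(14) = 6 + Σ Δx = -451.5 cm.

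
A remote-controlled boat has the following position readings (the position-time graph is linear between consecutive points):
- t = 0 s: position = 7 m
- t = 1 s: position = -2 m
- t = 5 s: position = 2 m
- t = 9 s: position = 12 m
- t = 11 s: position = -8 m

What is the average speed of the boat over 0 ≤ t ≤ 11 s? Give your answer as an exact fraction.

43/11 m/s

Average speed = (total path length)/(elapsed time); on a piecewise-linear x-t graph the path length is Σ|Δx|.
0–1 s: |Δx| = |-2 − 7| = 9 m
1–5 s: |Δx| = |2 − -2| = 4 m
5–9 s: |Δx| = |12 − 2| = 10 m
9–11 s: |Δx| = |-8 − 12| = 20 m
Total path = 43 m; average speed = 43/11 = 43/11 m/s.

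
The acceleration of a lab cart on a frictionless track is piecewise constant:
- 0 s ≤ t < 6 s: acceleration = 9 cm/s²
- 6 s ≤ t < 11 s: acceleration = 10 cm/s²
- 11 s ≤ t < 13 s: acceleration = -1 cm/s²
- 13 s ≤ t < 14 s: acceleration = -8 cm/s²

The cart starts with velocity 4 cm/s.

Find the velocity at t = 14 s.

98 cm/s

Δv equals the area under the a-t graph; then v = v₀ + Δv.
0–6 s: 9 × 6 = 54 cm/s
6–11 s: 10 × 5 = 50 cm/s
11–13 s: -1 × 2 = -2 cm/s
13–14 s: -8 × 1 = -8 cm/s
Δv = 94 cm/s, so v(14) = 4 + (94) = 98 cm/s.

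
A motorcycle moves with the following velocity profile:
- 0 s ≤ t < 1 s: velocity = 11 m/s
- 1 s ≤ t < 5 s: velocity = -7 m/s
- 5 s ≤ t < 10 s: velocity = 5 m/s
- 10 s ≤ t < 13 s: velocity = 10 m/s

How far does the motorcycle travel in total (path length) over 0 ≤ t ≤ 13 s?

94 m

Total distance travelled is ∫|v| dt — sum the magnitudes of each area piece.
0–1 s: |11| × 1 = 11 m
1–5 s: |-7| × 4 = 28 m
5–10 s: |5| × 5 = 25 m
10–13 s: |10| × 3 = 30 m
Total distance = 94 m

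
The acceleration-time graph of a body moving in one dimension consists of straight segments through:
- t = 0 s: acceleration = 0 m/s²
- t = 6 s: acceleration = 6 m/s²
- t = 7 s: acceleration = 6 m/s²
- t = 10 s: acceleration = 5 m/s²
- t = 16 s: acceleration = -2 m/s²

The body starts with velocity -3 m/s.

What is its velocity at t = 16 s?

46.5 m/s

Δv equals the area under the a-t graph; then v = v₀ + Δv.
0–6 s: ½(0 + 6)(6) = 18 m/s
6–7 s: 6 × 1 = 6 m/s
7–10 s: ½(6 + 5)(3) = 16.5 m/s
10–16 s: ½(5 + -2)(6) = 9 m/s
Δv = 49.5 m/s, so v(16) = -3 + (49.5) = 46.5 m/s.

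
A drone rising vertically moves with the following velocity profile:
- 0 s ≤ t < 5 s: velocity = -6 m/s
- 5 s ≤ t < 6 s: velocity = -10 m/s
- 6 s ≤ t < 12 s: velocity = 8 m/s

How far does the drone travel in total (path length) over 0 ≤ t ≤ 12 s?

88 m

Distance (not displacement) is the total path length: add the absolute areas under v-t.
0–5 s: |-6| × 5 = 30 m
5–6 s: |-10| × 1 = 10 m
6–12 s: |8| × 6 = 48 m
Total distance = 88 m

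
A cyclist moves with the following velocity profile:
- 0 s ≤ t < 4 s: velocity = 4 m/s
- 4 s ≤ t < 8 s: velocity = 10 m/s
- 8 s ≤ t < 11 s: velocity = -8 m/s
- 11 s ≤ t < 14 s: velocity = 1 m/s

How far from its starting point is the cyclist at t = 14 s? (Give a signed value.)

Net displacement equals the area under the velocity-time graph (areas below the axis count negative).
0–4 s: 4 × 4 = 16 m
4–8 s: 10 × 4 = 40 m
8–11 s: -8 × 3 = -24 m
11–14 s: 1 × 3 = 3 m
Net displacement = 35 m

35 m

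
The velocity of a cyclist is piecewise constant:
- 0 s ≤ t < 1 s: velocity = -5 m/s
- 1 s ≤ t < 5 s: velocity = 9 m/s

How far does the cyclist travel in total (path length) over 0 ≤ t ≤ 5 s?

41 m

Distance (not displacement) is the total path length: add the absolute areas under v-t.
0–1 s: |-5| × 1 = 5 m
1–5 s: |9| × 4 = 36 m
Total distance = 41 m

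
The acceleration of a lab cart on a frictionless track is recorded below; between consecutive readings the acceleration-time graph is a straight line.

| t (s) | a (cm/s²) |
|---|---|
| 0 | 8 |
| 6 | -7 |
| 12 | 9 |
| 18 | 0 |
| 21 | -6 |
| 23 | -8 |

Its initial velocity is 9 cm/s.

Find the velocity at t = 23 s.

Δv equals the area under the a-t graph; then v = v₀ + Δv.
0–6 s: ½(8 + -7)(6) = 3 cm/s
6–12 s: ½(-7 + 9)(6) = 6 cm/s
12–18 s: ½(9 + 0)(6) = 27 cm/s
18–21 s: ½(0 + -6)(3) = -9 cm/s
21–23 s: ½(-6 + -8)(2) = -14 cm/s
Δv = 13 cm/s, so v(23) = 9 + (13) = 22 cm/s.

22 cm/s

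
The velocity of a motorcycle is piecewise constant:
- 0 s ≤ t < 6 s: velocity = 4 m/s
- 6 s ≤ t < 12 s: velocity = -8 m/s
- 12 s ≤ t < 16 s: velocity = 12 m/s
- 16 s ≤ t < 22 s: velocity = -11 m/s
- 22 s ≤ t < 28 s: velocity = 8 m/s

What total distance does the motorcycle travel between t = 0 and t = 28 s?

234 m

Distance (not displacement) is the total path length: add the absolute areas under v-t.
0–6 s: |4| × 6 = 24 m
6–12 s: |-8| × 6 = 48 m
12–16 s: |12| × 4 = 48 m
16–22 s: |-11| × 6 = 66 m
22–28 s: |8| × 6 = 48 m
Total distance = 234 m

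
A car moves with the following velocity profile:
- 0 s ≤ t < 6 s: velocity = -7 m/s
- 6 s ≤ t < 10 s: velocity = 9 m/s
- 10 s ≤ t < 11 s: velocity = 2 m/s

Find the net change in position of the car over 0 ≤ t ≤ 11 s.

Displacement is the signed area under the v-t curve.
0–6 s: -7 × 6 = -42 m
6–10 s: 9 × 4 = 36 m
10–11 s: 2 × 1 = 2 m
Net displacement = -4 m

-4 m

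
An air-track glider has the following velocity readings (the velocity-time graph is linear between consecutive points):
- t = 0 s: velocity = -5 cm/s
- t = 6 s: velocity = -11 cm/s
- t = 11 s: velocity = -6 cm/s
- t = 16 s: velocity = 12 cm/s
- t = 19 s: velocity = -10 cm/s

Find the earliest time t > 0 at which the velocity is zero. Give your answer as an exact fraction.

v changes sign on 11–16 s (from -6 to 12); the graph is linear there, so v = 0 at t = 11 + (6)·(16 − 11)/(12 − -6) = 38/3 s.

t = 38/3 s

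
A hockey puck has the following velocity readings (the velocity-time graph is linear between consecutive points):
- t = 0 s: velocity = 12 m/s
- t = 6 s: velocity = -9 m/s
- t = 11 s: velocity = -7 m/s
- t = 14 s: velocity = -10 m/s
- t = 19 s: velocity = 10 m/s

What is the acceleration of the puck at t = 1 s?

-3.5 m/s²

Acceleration is the slope of the v-t graph on 0–6 s: (-9 − 12)/(6 − 0) = -3.5 m/s².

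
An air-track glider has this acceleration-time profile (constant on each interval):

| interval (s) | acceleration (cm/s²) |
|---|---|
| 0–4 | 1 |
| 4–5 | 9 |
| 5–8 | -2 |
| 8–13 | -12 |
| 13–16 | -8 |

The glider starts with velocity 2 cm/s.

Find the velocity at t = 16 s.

-75 cm/s

Δv equals the area under the a-t graph; then v = v₀ + Δv.
0–4 s: 1 × 4 = 4 cm/s
4–5 s: 9 × 1 = 9 cm/s
5–8 s: -2 × 3 = -6 cm/s
8–13 s: -12 × 5 = -60 cm/s
13–16 s: -8 × 3 = -24 cm/s
Δv = -77 cm/s, so v(16) = 2 + (-77) = -75 cm/s.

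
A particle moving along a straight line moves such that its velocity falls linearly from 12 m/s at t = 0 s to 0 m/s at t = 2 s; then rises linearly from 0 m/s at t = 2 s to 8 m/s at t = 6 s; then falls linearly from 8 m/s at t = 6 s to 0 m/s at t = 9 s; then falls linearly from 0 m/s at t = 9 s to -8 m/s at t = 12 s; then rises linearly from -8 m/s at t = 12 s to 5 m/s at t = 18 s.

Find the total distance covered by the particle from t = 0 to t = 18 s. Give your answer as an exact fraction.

943/13 m

Total distance travelled is ∫|v| dt — sum the magnitudes of each area piece.
0–2 s: |½(12 + 0)(2)| = 12 m
2–6 s: |½(0 + 8)(4)| = 16 m
6–9 s: |½(8 + 0)(3)| = 12 m
9–12 s: |½(0 + -8)(3)| = 12 m
12–18 s: v = 0 at t = 204/13 s; triangle areas 192/13 + 75/13 = 267/13 m
Total distance = 943/13 m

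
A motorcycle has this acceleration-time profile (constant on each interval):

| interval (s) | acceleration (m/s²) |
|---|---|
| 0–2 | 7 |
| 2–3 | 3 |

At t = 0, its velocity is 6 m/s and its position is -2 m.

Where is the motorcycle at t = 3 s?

On each constant-a segment, Δv = aΔt and Δx = v₀Δt + ½aΔt²; chain segment to segment.
0–2 s: v starts 6 m/s; Δx = 6·2 + ½·7·2² = 26 m; v ends 20 m/s.
2–3 s: v starts 20 m/s; Δx = 20·1 + ½·3·1² = 21.5 m; v ends 23 m/s.
x(3) = -2 + Σ Δx = 45.5 m.

45.5 m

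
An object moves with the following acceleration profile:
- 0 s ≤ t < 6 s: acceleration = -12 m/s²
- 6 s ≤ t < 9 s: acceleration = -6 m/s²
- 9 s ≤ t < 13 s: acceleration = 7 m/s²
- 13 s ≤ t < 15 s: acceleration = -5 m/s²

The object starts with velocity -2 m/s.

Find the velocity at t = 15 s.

Δv equals the area under the a-t graph; then v = v₀ + Δv.
0–6 s: -12 × 6 = -72 m/s
6–9 s: -6 × 3 = -18 m/s
9–13 s: 7 × 4 = 28 m/s
13–15 s: -5 × 2 = -10 m/s
Δv = -72 m/s, so v(15) = -2 + (-72) = -74 m/s.

-74 m/s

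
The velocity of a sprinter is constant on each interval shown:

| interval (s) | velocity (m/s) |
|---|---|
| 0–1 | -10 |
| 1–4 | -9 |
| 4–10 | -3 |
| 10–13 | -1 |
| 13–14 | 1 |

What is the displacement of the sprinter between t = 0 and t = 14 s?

-57 m

Net displacement equals the area under the velocity-time graph (areas below the axis count negative).
0–1 s: -10 × 1 = -10 m
1–4 s: -9 × 3 = -27 m
4–10 s: -3 × 6 = -18 m
10–13 s: -1 × 3 = -3 m
13–14 s: 1 × 1 = 1 m
Net displacement = -57 m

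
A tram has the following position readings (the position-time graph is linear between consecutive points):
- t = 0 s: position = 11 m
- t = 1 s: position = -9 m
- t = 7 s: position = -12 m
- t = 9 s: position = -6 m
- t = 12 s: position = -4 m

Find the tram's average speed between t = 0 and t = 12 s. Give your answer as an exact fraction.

31/12 m/s

Average speed = (total path length)/(elapsed time); on a piecewise-linear x-t graph the path length is Σ|Δx|.
0–1 s: |Δx| = |-9 − 11| = 20 m
1–7 s: |Δx| = |-12 − -9| = 3 m
7–9 s: |Δx| = |-6 − -12| = 6 m
9–12 s: |Δx| = |-4 − -6| = 2 m
Total path = 31 m; average speed = 31/12 = 31/12 m/s.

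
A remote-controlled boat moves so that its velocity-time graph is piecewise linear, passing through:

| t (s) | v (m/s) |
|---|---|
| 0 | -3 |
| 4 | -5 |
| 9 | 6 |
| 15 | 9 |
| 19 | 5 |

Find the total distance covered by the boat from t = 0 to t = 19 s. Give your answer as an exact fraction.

Total distance travelled is ∫|v| dt — sum the magnitudes of each area piece.
0–4 s: |½(-3 + -5)(4)| = 16 m
4–9 s: v = 0 at t = 69/11 s; triangle areas 125/22 + 90/11 = 305/22 m
9–15 s: |½(6 + 9)(6)| = 45 m
15–19 s: |½(9 + 5)(4)| = 28 m
Total distance = 2263/22 m

2263/22 m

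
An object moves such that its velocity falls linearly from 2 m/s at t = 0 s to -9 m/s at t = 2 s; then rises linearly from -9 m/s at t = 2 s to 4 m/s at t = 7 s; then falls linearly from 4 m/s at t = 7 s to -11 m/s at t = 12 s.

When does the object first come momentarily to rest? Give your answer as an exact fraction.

t = 4/11 s

v changes sign on 0–2 s (from 2 to -9); the graph is linear there, so v = 0 at t = 0 + (-2)·(2 − 0)/(-9 − 2) = 4/11 s.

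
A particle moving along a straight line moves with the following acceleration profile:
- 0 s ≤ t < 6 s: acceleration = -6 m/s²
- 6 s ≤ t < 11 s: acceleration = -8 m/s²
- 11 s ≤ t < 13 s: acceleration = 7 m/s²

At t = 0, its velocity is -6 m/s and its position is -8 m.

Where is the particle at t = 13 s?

On each constant-a segment, Δv = aΔt and Δx = v₀Δt + ½aΔt²; chain segment to segment.
0–6 s: v starts -6 m/s; Δx = -6·6 + ½·-6·6² = -144 m; v ends -42 m/s.
6–11 s: v starts -42 m/s; Δx = -42·5 + ½·-8·5² = -310 m; v ends -82 m/s.
11–13 s: v starts -82 m/s; Δx = -82·2 + ½·7·2² = -150 m; v ends -68 m/s.
x(13) = -8 + Σ Δx = -612 m.

-612 m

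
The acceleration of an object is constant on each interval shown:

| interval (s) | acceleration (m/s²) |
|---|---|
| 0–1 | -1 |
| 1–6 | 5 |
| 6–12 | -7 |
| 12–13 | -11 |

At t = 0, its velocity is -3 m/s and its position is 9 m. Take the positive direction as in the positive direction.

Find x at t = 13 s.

21.5 m

On each constant-a segment, Δv = aΔt and Δx = v₀Δt + ½aΔt²; chain segment to segment.
0–1 s: v starts -3 m/s; Δx = -3·1 + ½·-1·1² = -3.5 m; v ends -4 m/s.
1–6 s: v starts -4 m/s; Δx = -4·5 + ½·5·5² = 42.5 m; v ends 21 m/s.
6–12 s: v starts 21 m/s; Δx = 21·6 + ½·-7·6² = 0 m; v ends -21 m/s.
12–13 s: v starts -21 m/s; Δx = -21·1 + ½·-11·1² = -26.5 m; v ends -32 m/s.
x(13) = 9 + Σ Δx = 21.5 m.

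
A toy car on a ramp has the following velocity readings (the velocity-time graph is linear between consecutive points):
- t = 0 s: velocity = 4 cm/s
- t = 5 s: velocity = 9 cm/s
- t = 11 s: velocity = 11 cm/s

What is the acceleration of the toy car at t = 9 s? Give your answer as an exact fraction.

Acceleration is the slope of the v-t graph on 5–11 s: (11 − 9)/(11 − 5) = 1/3 cm/s².

1/3 cm/s²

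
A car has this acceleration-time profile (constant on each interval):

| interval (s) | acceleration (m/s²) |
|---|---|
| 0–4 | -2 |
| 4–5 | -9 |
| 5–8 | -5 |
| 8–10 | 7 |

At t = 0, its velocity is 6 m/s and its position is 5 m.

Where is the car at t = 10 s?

On each constant-a segment, Δv = aΔt and Δx = v₀Δt + ½aΔt²; chain segment to segment.
0–4 s: v starts 6 m/s; Δx = 6·4 + ½·-2·4² = 8 m; v ends -2 m/s.
4–5 s: v starts -2 m/s; Δx = -2·1 + ½·-9·1² = -6.5 m; v ends -11 m/s.
5–8 s: v starts -11 m/s; Δx = -11·3 + ½·-5·3² = -55.5 m; v ends -26 m/s.
8–10 s: v starts -26 m/s; Δx = -26·2 + ½·7·2² = -38 m; v ends -12 m/s.
x(10) = 5 + Σ Δx = -87 m.

-87 m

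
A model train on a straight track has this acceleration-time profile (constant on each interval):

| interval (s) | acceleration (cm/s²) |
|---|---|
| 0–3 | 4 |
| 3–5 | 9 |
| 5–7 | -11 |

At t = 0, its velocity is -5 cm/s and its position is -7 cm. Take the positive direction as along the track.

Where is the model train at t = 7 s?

56 cm

On each constant-a segment, Δv = aΔt and Δx = v₀Δt + ½aΔt²; chain segment to segment.
0–3 s: v starts -5 cm/s; Δx = -5·3 + ½·4·3² = 3 cm; v ends 7 cm/s.
3–5 s: v starts 7 cm/s; Δx = 7·2 + ½·9·2² = 32 cm; v ends 25 cm/s.
5–7 s: v starts 25 cm/s; Δx = 25·2 + ½·-11·2² = 28 cm; v ends 3 cm/s.
x(7) = -7 + Σ Δx = 56 cm.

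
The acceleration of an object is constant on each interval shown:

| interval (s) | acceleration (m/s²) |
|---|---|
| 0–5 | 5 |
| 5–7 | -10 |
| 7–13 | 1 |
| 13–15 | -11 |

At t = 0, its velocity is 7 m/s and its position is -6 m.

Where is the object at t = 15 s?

239.5 m

On each constant-a segment, Δv = aΔt and Δx = v₀Δt + ½aΔt²; chain segment to segment.
0–5 s: v starts 7 m/s; Δx = 7·5 + ½·5·5² = 97.5 m; v ends 32 m/s.
5–7 s: v starts 32 m/s; Δx = 32·2 + ½·-10·2² = 44 m; v ends 12 m/s.
7–13 s: v starts 12 m/s; Δx = 12·6 + ½·1·6² = 90 m; v ends 18 m/s.
13–15 s: v starts 18 m/s; Δx = 18·2 + ½·-11·2² = 14 m; v ends -4 m/s.
x(15) = -6 + Σ Δx = 239.5 m.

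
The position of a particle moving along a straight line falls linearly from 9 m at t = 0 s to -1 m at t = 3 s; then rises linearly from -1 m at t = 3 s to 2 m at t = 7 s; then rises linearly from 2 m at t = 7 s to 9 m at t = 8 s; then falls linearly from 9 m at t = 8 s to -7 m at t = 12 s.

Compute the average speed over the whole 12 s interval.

3 m/s

Average speed = (total path length)/(elapsed time); on a piecewise-linear x-t graph the path length is Σ|Δx|.
0–3 s: |Δx| = |-1 − 9| = 10 m
3–7 s: |Δx| = |2 − -1| = 3 m
7–8 s: |Δx| = |9 − 2| = 7 m
8–12 s: |Δx| = |-7 − 9| = 16 m
Total path = 36 m; average speed = 36/12 = 3 m/s.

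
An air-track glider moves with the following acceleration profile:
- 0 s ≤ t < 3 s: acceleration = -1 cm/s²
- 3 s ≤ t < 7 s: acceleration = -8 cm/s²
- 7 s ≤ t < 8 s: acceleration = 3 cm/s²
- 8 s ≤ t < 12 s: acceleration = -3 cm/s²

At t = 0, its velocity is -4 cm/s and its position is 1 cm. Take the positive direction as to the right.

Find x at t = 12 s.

On each constant-a segment, Δv = aΔt and Δx = v₀Δt + ½aΔt²; chain segment to segment.
0–3 s: v starts -4 cm/s; Δx = -4·3 + ½·-1·3² = -16.5 cm; v ends -7 cm/s.
3–7 s: v starts -7 cm/s; Δx = -7·4 + ½·-8·4² = -92 cm; v ends -39 cm/s.
7–8 s: v starts -39 cm/s; Δx = -39·1 + ½·3·1² = -37.5 cm; v ends -36 cm/s.
8–12 s: v starts -36 cm/s; Δx = -36·4 + ½·-3·4² = -168 cm; v ends -48 cm/s.
x(12) = 1 + Σ Δx = -313 cm.

-313 cm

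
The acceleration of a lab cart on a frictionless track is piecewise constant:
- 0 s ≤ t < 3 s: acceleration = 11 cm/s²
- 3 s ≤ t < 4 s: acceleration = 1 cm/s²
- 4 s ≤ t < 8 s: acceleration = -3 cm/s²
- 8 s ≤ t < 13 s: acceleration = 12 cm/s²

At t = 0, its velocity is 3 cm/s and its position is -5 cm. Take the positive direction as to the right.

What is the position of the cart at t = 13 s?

489 cm

On each constant-a segment, Δv = aΔt and Δx = v₀Δt + ½aΔt²; chain segment to segment.
0–3 s: v starts 3 cm/s; Δx = 3·3 + ½·11·3² = 58.5 cm; v ends 36 cm/s.
3–4 s: v starts 36 cm/s; Δx = 36·1 + ½·1·1² = 36.5 cm; v ends 37 cm/s.
4–8 s: v starts 37 cm/s; Δx = 37·4 + ½·-3·4² = 124 cm; v ends 25 cm/s.
8–13 s: v starts 25 cm/s; Δx = 25·5 + ½·12·5² = 275 cm; v ends 85 cm/s.
x(13) = -5 + Σ Δx = 489 cm.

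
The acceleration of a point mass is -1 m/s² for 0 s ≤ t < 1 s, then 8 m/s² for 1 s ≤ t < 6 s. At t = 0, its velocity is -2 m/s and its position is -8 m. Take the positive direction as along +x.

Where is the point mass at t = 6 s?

74.5 m

On each constant-a segment, Δv = aΔt and Δx = v₀Δt + ½aΔt²; chain segment to segment.
0–1 s: v starts -2 m/s; Δx = -2·1 + ½·-1·1² = -2.5 m; v ends -3 m/s.
1–6 s: v starts -3 m/s; Δx = -3·5 + ½·8·5² = 85 m; v ends 37 m/s.
x(6) = -8 + Σ Δx = 74.5 m.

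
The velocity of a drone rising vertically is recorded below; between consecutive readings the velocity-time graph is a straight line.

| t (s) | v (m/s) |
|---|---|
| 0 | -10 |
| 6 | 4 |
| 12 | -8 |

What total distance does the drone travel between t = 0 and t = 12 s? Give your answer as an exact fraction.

314/7 m

Total distance travelled is ∫|v| dt — sum the magnitudes of each area piece.
0–6 s: v = 0 at t = 30/7 s; triangle areas 150/7 + 24/7 = 174/7 m
6–12 s: v = 0 at t = 8 s; triangle areas 4 + 16 = 20 m
Total distance = 314/7 m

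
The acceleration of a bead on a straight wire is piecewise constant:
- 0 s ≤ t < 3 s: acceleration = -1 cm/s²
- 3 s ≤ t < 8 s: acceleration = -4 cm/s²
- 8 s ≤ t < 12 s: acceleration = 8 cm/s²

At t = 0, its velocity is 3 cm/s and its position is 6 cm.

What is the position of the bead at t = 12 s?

On each constant-a segment, Δv = aΔt and Δx = v₀Δt + ½aΔt²; chain segment to segment.
0–3 s: v starts 3 cm/s; Δx = 3·3 + ½·-1·3² = 4.5 cm; v ends 0 cm/s.
3–8 s: v starts 0 cm/s; Δx = 0·5 + ½·-4·5² = -50 cm; v ends -20 cm/s.
8–12 s: v starts -20 cm/s; Δx = -20·4 + ½·8·4² = -16 cm; v ends 12 cm/s.
x(12) = 6 + Σ Δx = -55.5 cm.

-55.5 cm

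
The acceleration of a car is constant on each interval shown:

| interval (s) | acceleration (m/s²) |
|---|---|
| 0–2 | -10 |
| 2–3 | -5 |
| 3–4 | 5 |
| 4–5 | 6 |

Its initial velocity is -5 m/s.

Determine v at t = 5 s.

-19 m/s

Δv equals the area under the a-t graph; then v = v₀ + Δv.
0–2 s: -10 × 2 = -20 m/s
2–3 s: -5 × 1 = -5 m/s
3–4 s: 5 × 1 = 5 m/s
4–5 s: 6 × 1 = 6 m/s
Δv = -14 m/s, so v(5) = -5 + (-14) = -19 m/s.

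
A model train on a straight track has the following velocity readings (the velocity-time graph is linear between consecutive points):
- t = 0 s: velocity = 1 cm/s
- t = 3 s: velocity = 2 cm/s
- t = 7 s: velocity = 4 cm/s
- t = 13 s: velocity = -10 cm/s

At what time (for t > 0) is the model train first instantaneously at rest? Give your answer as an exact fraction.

v changes sign on 7–13 s (from 4 to -10); the graph is linear there, so v = 0 at t = 7 + (-4)·(13 − 7)/(-10 − 4) = 61/7 s.

t = 61/7 s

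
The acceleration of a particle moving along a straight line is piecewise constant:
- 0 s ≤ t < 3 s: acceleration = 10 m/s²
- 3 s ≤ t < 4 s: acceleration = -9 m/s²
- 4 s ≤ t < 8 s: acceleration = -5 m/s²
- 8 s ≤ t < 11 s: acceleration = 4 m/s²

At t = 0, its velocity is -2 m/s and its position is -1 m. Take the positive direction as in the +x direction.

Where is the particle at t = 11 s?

On each constant-a segment, Δv = aΔt and Δx = v₀Δt + ½aΔt²; chain segment to segment.
0–3 s: v starts -2 m/s; Δx = -2·3 + ½·10·3² = 39 m; v ends 28 m/s.
3–4 s: v starts 28 m/s; Δx = 28·1 + ½·-9·1² = 23.5 m; v ends 19 m/s.
4–8 s: v starts 19 m/s; Δx = 19·4 + ½·-5·4² = 36 m; v ends -1 m/s.
8–11 s: v starts -1 m/s; Δx = -1·3 + ½·4·3² = 15 m; v ends 11 m/s.
x(11) = -1 + Σ Δx = 112.5 m.

112.5 m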